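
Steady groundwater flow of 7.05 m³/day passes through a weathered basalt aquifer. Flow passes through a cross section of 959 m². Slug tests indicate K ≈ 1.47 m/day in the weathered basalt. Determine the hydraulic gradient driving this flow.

0.00500

From Q = K·A·i, i = Q / (K·A) = 7.05 / (1.470 × 959.0) = 0.005001.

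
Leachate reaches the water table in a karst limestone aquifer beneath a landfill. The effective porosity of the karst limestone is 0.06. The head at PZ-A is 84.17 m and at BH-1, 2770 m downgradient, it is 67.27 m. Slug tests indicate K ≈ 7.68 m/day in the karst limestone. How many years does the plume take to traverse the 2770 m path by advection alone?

Hydraulic gradient i = (84.17 − 67.27) / 2770 = 16.9 / 2770 = 0.006101.
Darcy flux q = K · i = 7.680 × 0.006101 = 0.04686 m/day.
Seepage velocity v = q / n_e = 0.04686 / 0.06 = 0.7809 m/day.
Travel time t = L / v = 2770 / 0.7809 = 3547 days = 9.711 years.

9.71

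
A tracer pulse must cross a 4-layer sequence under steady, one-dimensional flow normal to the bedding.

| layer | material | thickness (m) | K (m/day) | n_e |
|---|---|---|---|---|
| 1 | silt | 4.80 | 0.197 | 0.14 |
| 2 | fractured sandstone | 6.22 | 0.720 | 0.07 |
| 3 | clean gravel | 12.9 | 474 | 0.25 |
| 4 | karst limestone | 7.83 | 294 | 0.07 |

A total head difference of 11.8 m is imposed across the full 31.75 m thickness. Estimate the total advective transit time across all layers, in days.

13.7

With flow normal to the layers, continuity requires the same specific discharge q through every layer.
Σ(b_i/K_i) = 4.80/0.197 + 6.22/0.720 + 12.9/474 + 7.83/294 = 33.06 d.
q = Δh / Σ(b_i/K_i) = 11.8 / 33.06 = 0.3569 m/day.
In each layer the seepage velocity is v_i = q/n_i, so the layer transit time is t_i = b_i·n_i / q:
  layer 1 (silt): t_1 = 4.80 × 0.14 / 0.3569 = 1.883 d
  layer 2 (fractured sandstone): t_2 = 6.22 × 0.07 / 0.3569 = 1.220 d
  layer 3 (clean gravel): t_3 = 12.9 × 0.25 / 0.3569 = 9.035 d
  layer 4 (karst limestone): t_4 = 7.83 × 0.07 / 0.3569 = 1.536 d
Total t = Σ t_i = 13.67 days.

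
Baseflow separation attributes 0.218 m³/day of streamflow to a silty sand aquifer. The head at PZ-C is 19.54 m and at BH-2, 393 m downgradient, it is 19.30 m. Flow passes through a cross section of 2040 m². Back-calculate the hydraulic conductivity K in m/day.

0.175

Hydraulic gradient i = (19.54 − 19.30) / 393 = 0.24 / 393 = 0.0006107.
From Q = K·A·i, K = Q / (A·i) = 0.218 / (2040 × 0.0006107) = 0.1750 m/day.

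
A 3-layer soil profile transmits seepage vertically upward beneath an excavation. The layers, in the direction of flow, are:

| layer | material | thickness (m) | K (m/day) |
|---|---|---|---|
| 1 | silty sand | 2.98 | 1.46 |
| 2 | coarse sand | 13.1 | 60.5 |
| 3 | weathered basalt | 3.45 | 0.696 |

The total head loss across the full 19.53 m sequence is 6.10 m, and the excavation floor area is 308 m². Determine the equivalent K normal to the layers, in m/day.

2.71

Flow is perpendicular to layering, so the layers act in series and the equivalent K is the thickness-weighted harmonic mean.
Total thickness L = 2.98 + 13.1 + 3.45 = 19.53 m.
Σ(b_i/K_i) = 2.98/1.46 + 13.1/60.5 + 3.45/0.696 = 7.215 d.
K_eq = L / Σ(b_i/K_i) = 19.53 / 7.215 = 2.707 m/day.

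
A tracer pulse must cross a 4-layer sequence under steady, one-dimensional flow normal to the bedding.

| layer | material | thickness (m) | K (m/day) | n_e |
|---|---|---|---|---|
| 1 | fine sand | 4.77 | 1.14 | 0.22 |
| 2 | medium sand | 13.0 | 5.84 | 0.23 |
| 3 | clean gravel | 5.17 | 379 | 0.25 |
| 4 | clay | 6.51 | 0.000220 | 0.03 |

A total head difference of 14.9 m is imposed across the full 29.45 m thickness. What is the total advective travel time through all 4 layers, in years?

With flow normal to the layers, continuity requires the same specific discharge q through every layer.
Σ(b_i/K_i) = 4.77/1.14 + 13.0/5.84 + 5.17/379 + 6.51/0.000220 = 29597 d.
q = Δh / Σ(b_i/K_i) = 14.9 / 29597 = 0.0005034 m/day.
In each layer the seepage velocity is v_i = q/n_i, so the layer transit time is t_i = b_i·n_i / q:
  layer 1 (fine sand): t_1 = 4.77 × 0.22 / 0.0005034 = 2085 d
  layer 2 (medium sand): t_2 = 13.0 × 0.23 / 0.0005034 = 5939 d
  layer 3 (clean gravel): t_3 = 5.17 × 0.25 / 0.0005034 = 2567 d
  layer 4 (clay): t_4 = 6.51 × 0.03 / 0.0005034 = 387.9 d
Total t = Σ t_i = 10979 days = 30.06 years.

30.1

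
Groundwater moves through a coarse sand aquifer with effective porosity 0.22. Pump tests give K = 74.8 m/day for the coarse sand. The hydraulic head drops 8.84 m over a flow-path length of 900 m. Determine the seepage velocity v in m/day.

Hydraulic gradient i = Δh / L = 8.84 / 900 = 0.009822.
Darcy flux q = K · i = 74.80 × 0.009822 = 0.7347 m/day.
Seepage velocity v = q / n_e = 0.7347 / 0.22 = 3.340 m/day.

3.34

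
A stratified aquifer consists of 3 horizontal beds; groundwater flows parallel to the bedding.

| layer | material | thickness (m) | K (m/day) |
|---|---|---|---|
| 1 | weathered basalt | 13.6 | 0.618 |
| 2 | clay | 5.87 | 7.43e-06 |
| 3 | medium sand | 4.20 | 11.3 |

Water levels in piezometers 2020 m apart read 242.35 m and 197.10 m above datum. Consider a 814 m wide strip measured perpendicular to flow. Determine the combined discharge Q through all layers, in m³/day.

Flow is parallel to layering, so each bed carries its own Darcy discharge and the transmissivities add.
Σ(K_i·b_i) = 0.618×13.6 + 7.43e-06×5.87 + 11.3×4.20 = 55.86 m²/day.
Hydraulic gradient i = (242.35 − 197.10) / 2020 = 45.25 / 2020 = 0.02240.
Q = Σ(K_i·b_i) · W · i = 55.86 × 814 × 0.02240 = 1019 m³/day.

1020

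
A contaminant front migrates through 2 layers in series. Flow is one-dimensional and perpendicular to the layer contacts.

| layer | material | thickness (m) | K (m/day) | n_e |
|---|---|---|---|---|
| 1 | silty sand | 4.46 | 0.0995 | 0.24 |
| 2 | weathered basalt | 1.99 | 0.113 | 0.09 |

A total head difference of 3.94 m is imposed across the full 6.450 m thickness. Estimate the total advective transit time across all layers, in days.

19.8

With flow normal to the layers, continuity requires the same specific discharge q through every layer.
Σ(b_i/K_i) = 4.46/0.0995 + 1.99/0.113 = 62.43 d.
q = Δh / Σ(b_i/K_i) = 3.94 / 62.43 = 0.06311 m/day.
In each layer the seepage velocity is v_i = q/n_i, so the layer transit time is t_i = b_i·n_i / q:
  layer 1 (silty sand): t_1 = 4.46 × 0.24 / 0.06311 = 16.96 d
  layer 2 (weathered basalt): t_2 = 1.99 × 0.09 / 0.06311 = 2.838 d
Total t = Σ t_i = 19.80 days.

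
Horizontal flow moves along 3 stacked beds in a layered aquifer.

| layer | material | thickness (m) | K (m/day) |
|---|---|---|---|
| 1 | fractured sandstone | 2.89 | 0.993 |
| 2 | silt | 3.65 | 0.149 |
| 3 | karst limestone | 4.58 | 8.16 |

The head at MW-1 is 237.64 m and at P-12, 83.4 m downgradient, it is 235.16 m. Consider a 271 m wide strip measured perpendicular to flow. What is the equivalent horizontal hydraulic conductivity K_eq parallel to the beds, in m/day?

Flow is parallel to layering, so each bed carries its own Darcy discharge and the transmissivities add.
Σ(K_i·b_i) = 0.993×2.89 + 0.149×3.65 + 8.16×4.58 = 40.79 m²/day.
Total thickness b = 11.12 m, so K_eq = Σ(K_i·b_i)/b = 3.668 m/day.

3.67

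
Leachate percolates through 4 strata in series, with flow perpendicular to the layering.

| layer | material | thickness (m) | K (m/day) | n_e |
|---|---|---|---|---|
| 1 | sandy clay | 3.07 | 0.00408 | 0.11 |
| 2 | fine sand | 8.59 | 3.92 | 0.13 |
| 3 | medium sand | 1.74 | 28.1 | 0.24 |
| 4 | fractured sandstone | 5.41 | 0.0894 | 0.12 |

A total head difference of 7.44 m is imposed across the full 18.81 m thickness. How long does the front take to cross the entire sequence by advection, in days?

276

With flow normal to the layers, continuity requires the same specific discharge q through every layer.
Σ(b_i/K_i) = 3.07/0.00408 + 8.59/3.92 + 1.74/28.1 + 5.41/0.0894 = 815.2 d.
q = Δh / Σ(b_i/K_i) = 7.44 / 815.2 = 0.009126 m/day.
In each layer the seepage velocity is v_i = q/n_i, so the layer transit time is t_i = b_i·n_i / q:
  layer 1 (sandy clay): t_1 = 3.07 × 0.11 / 0.009126 = 37.00 d
  layer 2 (fine sand): t_2 = 8.59 × 0.13 / 0.009126 = 122.4 d
  layer 3 (medium sand): t_3 = 1.74 × 0.24 / 0.009126 = 45.76 d
  layer 4 (fractured sandstone): t_4 = 5.41 × 0.12 / 0.009126 = 71.13 d
Total t = Σ t_i = 276.3 days.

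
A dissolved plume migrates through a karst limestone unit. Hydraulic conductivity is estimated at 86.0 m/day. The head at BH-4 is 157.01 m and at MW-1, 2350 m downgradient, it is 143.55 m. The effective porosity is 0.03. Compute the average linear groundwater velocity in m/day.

16.4

Hydraulic gradient i = (157.01 − 143.55) / 2350 = 13.46 / 2350 = 0.005728.
Darcy flux q = K · i = 86.00 × 0.005728 = 0.4926 m/day.
Seepage velocity v = q / n_e = 0.4926 / 0.03 = 16.42 m/day.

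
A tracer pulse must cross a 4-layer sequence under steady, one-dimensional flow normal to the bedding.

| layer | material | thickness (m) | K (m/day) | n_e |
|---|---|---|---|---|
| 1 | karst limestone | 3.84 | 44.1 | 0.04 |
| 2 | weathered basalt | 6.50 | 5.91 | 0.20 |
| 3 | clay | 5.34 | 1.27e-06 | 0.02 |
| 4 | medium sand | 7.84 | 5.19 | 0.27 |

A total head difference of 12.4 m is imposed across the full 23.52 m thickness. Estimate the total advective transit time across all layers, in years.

With flow normal to the layers, continuity requires the same specific discharge q through every layer.
Σ(b_i/K_i) = 3.84/44.1 + 6.50/5.91 + 5.34/1.27e-06 + 7.84/5.19 = 4.205e+06 d.
q = Δh / Σ(b_i/K_i) = 12.4 / 4.205e+06 = 2.949e-06 m/day.
In each layer the seepage velocity is v_i = q/n_i, so the layer transit time is t_i = b_i·n_i / q:
  layer 1 (karst limestone): t_1 = 3.84 × 0.04 / 2.949e-06 = 52084 d
  layer 2 (weathered basalt): t_2 = 6.50 × 0.20 / 2.949e-06 = 4.408e+05 d
  layer 3 (clay): t_3 = 5.34 × 0.02 / 2.949e-06 = 36215 d
  layer 4 (medium sand): t_4 = 7.84 × 0.27 / 2.949e-06 = 7.178e+05 d
Total t = Σ t_i = 1.247e+06 days = 3414 years.

3410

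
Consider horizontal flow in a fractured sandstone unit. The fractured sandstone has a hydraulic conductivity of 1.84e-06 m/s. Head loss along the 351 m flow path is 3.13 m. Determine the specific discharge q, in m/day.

Convert K: 1.84e-06 m/s × 86400 = 0.1590 m/day.
Hydraulic gradient i = Δh / L = 3.13 / 351 = 0.008917.
Specific discharge q = K · i = 0.1590 × 0.008917 = 0.001418 m/day.

0.00142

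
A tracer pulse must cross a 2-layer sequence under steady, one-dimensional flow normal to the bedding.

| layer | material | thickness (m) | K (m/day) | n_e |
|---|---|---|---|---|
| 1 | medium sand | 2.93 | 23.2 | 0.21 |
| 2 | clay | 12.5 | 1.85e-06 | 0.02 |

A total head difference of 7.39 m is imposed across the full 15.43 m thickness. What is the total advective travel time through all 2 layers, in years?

2170

With flow normal to the layers, continuity requires the same specific discharge q through every layer.
Σ(b_i/K_i) = 2.93/23.2 + 12.5/1.85e-06 = 6.757e+06 d.
q = Δh / Σ(b_i/K_i) = 7.39 / 6.757e+06 = 1.094e-06 m/day.
In each layer the seepage velocity is v_i = q/n_i, so the layer transit time is t_i = b_i·n_i / q:
  layer 1 (medium sand): t_1 = 2.93 × 0.21 / 1.094e-06 = 5.626e+05 d
  layer 2 (clay): t_2 = 12.5 × 0.02 / 1.094e-06 = 2.286e+05 d
Total t = Σ t_i = 7.912e+05 days = 2166 years.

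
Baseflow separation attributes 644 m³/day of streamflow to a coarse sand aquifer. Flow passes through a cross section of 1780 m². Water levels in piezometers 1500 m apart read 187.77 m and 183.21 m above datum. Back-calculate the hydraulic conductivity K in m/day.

Hydraulic gradient i = (187.77 − 183.21) / 1500 = 4.56 / 1500 = 0.003040.
From Q = K·A·i, K = Q / (A·i) = 644 / (1780 × 0.003040) = 119.0 m/day.

119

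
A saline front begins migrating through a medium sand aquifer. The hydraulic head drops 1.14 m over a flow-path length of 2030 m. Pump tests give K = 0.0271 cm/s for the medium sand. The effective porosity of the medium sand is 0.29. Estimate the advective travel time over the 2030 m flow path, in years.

Convert K: 0.0271 cm/s × 864 = 23.41 m/day.
Hydraulic gradient i = Δh / L = 1.14 / 2030 = 0.0005616.
Darcy flux q = K · i = 23.41 × 0.0005616 = 0.01315 m/day.
Seepage velocity v = q / n_e = 0.01315 / 0.29 = 0.04534 m/day.
Travel time t = L / v = 2030 / 0.04534 = 44772 days = 122.6 years.

123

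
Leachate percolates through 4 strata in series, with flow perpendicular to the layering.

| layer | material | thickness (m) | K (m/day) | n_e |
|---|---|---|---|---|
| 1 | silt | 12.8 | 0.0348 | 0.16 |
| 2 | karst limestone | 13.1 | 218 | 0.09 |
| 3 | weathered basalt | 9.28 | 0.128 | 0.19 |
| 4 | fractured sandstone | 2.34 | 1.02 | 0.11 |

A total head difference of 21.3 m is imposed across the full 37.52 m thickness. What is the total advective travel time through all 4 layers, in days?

With flow normal to the layers, continuity requires the same specific discharge q through every layer.
Σ(b_i/K_i) = 12.8/0.0348 + 13.1/218 + 9.28/0.128 + 2.34/1.02 = 442.7 d.
q = Δh / Σ(b_i/K_i) = 21.3 / 442.7 = 0.04812 m/day.
In each layer the seepage velocity is v_i = q/n_i, so the layer transit time is t_i = b_i·n_i / q:
  layer 1 (silt): t_1 = 12.8 × 0.16 / 0.04812 = 42.56 d
  layer 2 (karst limestone): t_2 = 13.1 × 0.09 / 0.04812 = 24.50 d
  layer 3 (weathered basalt): t_3 = 9.28 × 0.19 / 0.04812 = 36.64 d
  layer 4 (fractured sandstone): t_4 = 2.34 × 0.11 / 0.04812 = 5.349 d
Total t = Σ t_i = 109.1 days.

109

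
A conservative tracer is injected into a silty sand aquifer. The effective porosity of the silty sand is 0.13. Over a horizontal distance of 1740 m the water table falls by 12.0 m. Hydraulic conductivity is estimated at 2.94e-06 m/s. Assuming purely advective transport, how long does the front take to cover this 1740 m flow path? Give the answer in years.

Convert K: 2.94e-06 m/s × 86400 = 0.2540 m/day.
Hydraulic gradient i = Δh / L = 12.0 / 1740 = 0.006897.
Darcy flux q = K · i = 0.2540 × 0.006897 = 0.001752 m/day.
Seepage velocity v = q / n_e = 0.001752 / 0.13 = 0.01348 m/day.
Travel time t = L / v = 1740 / 0.01348 = 1.291e+05 days = 353.5 years.

354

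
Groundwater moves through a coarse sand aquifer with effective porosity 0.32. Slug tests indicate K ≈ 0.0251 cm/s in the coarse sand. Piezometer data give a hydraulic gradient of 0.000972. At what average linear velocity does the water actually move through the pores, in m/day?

0.0659

Convert K: 0.0251 cm/s × 864 = 21.69 m/day.
Hydraulic gradient i = 0.000972.
Darcy flux q = K · i = 21.69 × 0.0009720 = 0.02108 m/day.
Seepage velocity v = q / n_e = 0.02108 / 0.32 = 0.06587 m/day.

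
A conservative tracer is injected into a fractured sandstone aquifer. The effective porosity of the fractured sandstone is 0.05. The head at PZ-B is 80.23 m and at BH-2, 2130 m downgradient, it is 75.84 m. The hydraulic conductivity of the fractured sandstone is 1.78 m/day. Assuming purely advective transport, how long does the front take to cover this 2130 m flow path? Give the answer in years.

79.5

Hydraulic gradient i = (80.23 − 75.84) / 2130 = 4.39 / 2130 = 0.002061.
Darcy flux q = K · i = 1.780 × 0.002061 = 0.003669 m/day.
Seepage velocity v = q / n_e = 0.003669 / 0.05 = 0.07337 m/day.
Travel time t = L / v = 2130 / 0.07337 = 29030 days = 79.48 years.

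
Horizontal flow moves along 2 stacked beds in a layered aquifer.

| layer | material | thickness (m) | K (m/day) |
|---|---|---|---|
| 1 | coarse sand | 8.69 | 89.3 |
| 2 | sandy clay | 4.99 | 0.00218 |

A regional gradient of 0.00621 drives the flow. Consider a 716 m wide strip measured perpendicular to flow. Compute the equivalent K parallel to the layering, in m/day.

Flow is parallel to layering, so each bed carries its own Darcy discharge and the transmissivities add.
Σ(K_i·b_i) = 89.3×8.69 + 0.00218×4.99 = 776.0 m²/day.
Total thickness b = 13.68 m, so K_eq = Σ(K_i·b_i)/b = 56.73 m/day.

56.7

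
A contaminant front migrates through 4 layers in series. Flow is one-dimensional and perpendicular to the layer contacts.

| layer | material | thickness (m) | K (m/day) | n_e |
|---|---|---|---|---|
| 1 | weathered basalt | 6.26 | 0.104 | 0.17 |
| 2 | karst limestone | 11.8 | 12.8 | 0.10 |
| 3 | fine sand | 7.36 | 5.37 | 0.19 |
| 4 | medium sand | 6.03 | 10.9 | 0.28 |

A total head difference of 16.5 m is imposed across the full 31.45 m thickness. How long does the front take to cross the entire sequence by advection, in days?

With flow normal to the layers, continuity requires the same specific discharge q through every layer.
Σ(b_i/K_i) = 6.26/0.104 + 11.8/12.8 + 7.36/5.37 + 6.03/10.9 = 63.04 d.
q = Δh / Σ(b_i/K_i) = 16.5 / 63.04 = 0.2617 m/day.
In each layer the seepage velocity is v_i = q/n_i, so the layer transit time is t_i = b_i·n_i / q:
  layer 1 (weathered basalt): t_1 = 6.26 × 0.17 / 0.2617 = 4.066 d
  layer 2 (karst limestone): t_2 = 11.8 × 0.10 / 0.2617 = 4.508 d
  layer 3 (fine sand): t_3 = 7.36 × 0.19 / 0.2617 = 5.343 d
  layer 4 (medium sand): t_4 = 6.03 × 0.28 / 0.2617 = 6.451 d
Total t = Σ t_i = 20.37 days.

20.4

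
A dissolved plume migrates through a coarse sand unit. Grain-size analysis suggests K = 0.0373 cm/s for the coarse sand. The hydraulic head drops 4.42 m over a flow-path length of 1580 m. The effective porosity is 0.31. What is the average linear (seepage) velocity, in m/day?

0.291

Convert K: 0.0373 cm/s × 864 = 32.23 m/day.
Hydraulic gradient i = Δh / L = 4.42 / 1580 = 0.002797.
Darcy flux q = K · i = 32.23 × 0.002797 = 0.09015 m/day.
Seepage velocity v = q / n_e = 0.09015 / 0.31 = 0.2908 m/day.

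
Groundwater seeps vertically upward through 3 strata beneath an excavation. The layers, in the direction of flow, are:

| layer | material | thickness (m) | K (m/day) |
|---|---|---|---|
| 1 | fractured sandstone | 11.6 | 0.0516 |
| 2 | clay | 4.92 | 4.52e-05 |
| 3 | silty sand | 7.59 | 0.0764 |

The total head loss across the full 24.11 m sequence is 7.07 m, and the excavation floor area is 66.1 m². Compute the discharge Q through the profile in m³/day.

Flow is perpendicular to layering, so the layers act in series and the equivalent K is the thickness-weighted harmonic mean.
Total thickness L = 11.6 + 4.92 + 7.59 = 24.11 m.
Σ(b_i/K_i) = 11.6/0.0516 + 4.92/4.52e-05 + 7.59/0.0764 = 1.092e+05 d.
K_eq = L / Σ(b_i/K_i) = 24.11 / 1.092e+05 = 0.0002208 m/day.
Q = K_eq · A · (Δh/L) = 0.0002208 × 66.1 × (7.07/24.11) = 0.004281 m³/day.

0.00428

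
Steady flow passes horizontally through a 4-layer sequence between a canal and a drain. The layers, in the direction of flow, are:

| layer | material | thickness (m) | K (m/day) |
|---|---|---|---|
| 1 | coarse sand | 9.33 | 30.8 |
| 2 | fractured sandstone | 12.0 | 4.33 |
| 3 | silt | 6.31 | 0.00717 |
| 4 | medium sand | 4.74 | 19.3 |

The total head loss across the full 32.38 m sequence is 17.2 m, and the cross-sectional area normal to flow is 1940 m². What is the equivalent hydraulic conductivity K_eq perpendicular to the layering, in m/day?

Flow is perpendicular to layering, so the layers act in series and the equivalent K is the thickness-weighted harmonic mean.
Total thickness L = 9.33 + 12.0 + 6.31 + 4.74 = 32.38 m.
Σ(b_i/K_i) = 9.33/30.8 + 12.0/4.33 + 6.31/0.00717 + 4.74/19.3 = 883.4 d.
K_eq = L / Σ(b_i/K_i) = 32.38 / 883.4 = 0.03665 m/day.

0.0367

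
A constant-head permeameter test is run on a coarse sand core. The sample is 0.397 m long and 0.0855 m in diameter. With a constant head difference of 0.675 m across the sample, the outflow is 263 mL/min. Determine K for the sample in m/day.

38.8

Cross-sectional area A = π·(d/2)² = π × (0.0855/2)² = 0.005741 m².
Convert discharge: 263 mL/min = 4.383e-06 m³/s.
Darcy's law rearranged: K = Q·L / (A·Δh) = 4.383e-06 × 0.397 / (0.005741 × 0.675) = 0.0004490 m/s = 38.80 m/day.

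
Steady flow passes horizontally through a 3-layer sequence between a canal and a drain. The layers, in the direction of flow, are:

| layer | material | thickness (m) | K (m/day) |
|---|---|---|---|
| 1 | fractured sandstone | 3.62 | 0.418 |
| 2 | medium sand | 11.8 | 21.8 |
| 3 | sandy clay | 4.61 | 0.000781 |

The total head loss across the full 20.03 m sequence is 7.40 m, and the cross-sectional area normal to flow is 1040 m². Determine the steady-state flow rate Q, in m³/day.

Flow is perpendicular to layering, so the layers act in series and the equivalent K is the thickness-weighted harmonic mean.
Total thickness L = 3.62 + 11.8 + 4.61 = 20.03 m.
Σ(b_i/K_i) = 3.62/0.418 + 11.8/21.8 + 4.61/0.000781 = 5912 d.
K_eq = L / Σ(b_i/K_i) = 20.03 / 5912 = 0.003388 m/day.
Q = K_eq · A · (Δh/L) = 0.003388 × 1040 × (7.40/20.03) = 1.302 m³/day.

1.30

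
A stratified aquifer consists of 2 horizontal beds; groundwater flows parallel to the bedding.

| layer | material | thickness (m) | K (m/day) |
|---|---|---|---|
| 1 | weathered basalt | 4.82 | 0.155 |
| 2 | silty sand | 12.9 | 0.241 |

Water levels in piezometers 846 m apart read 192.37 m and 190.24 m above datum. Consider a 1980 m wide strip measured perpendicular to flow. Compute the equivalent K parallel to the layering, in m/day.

Flow is parallel to layering, so each bed carries its own Darcy discharge and the transmissivities add.
Σ(K_i·b_i) = 0.155×4.82 + 0.241×12.9 = 3.856 m²/day.
Total thickness b = 17.72 m, so K_eq = Σ(K_i·b_i)/b = 0.2176 m/day.

0.218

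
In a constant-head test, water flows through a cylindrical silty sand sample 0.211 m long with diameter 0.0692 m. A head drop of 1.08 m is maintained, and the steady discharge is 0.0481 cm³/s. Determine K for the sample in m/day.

Cross-sectional area A = π·(d/2)² = π × (0.0692/2)² = 0.003761 m².
Convert discharge: 0.0481 cm³/s = 4.810e-08 m³/s.
Darcy's law rearranged: K = Q·L / (A·Δh) = 4.810e-08 × 0.211 / (0.003761 × 1.08) = 2.499e-06 m/s = 0.2159 m/day.

0.216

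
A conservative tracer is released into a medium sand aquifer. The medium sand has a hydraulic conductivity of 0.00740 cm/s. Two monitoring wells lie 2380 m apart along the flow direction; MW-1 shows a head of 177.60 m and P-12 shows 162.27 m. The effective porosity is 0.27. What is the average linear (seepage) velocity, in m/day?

Convert K: 0.00740 cm/s × 864 = 6.394 m/day.
Hydraulic gradient i = (177.60 − 162.27) / 2380 = 15.33 / 2380 = 0.006441.
Darcy flux q = K · i = 6.394 × 0.006441 = 0.04118 m/day.
Seepage velocity v = q / n_e = 0.04118 / 0.27 = 0.1525 m/day.

0.153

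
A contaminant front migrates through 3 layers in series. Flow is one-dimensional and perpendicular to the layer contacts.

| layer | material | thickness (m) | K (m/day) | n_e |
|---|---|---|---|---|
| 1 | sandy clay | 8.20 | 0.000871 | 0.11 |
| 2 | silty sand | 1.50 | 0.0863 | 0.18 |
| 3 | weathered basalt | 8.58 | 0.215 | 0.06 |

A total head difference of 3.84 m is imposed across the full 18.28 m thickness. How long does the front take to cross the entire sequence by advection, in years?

With flow normal to the layers, continuity requires the same specific discharge q through every layer.
Σ(b_i/K_i) = 8.20/0.000871 + 1.50/0.0863 + 8.58/0.215 = 9472 d.
q = Δh / Σ(b_i/K_i) = 3.84 / 9472 = 0.0004054 m/day.
In each layer the seepage velocity is v_i = q/n_i, so the layer transit time is t_i = b_i·n_i / q:
  layer 1 (sandy clay): t_1 = 8.20 × 0.11 / 0.0004054 = 2225 d
  layer 2 (silty sand): t_2 = 1.50 × 0.18 / 0.0004054 = 666.0 d
  layer 3 (weathered basalt): t_3 = 8.58 × 0.06 / 0.0004054 = 1270 d
Total t = Σ t_i = 4161 days = 11.39 years.

11.4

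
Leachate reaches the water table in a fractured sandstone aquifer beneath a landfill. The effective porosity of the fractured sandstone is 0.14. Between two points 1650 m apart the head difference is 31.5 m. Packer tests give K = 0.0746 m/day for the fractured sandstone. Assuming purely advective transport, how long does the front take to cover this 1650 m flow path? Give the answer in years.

Hydraulic gradient i = Δh / L = 31.5 / 1650 = 0.01909.
Darcy flux q = K · i = 0.07460 × 0.01909 = 0.001424 m/day.
Seepage velocity v = q / n_e = 0.001424 / 0.14 = 0.01017 m/day.
Travel time t = L / v = 1650 / 0.01017 = 1.622e+05 days = 444.1 years.

444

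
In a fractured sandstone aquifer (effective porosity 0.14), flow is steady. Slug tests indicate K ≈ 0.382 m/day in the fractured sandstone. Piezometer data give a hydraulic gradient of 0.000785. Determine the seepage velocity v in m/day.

0.00214

Hydraulic gradient i = 0.000785.
Darcy flux q = K · i = 0.3820 × 0.0007850 = 0.0002999 m/day.
Seepage velocity v = q / n_e = 0.0002999 / 0.14 = 0.002142 m/day.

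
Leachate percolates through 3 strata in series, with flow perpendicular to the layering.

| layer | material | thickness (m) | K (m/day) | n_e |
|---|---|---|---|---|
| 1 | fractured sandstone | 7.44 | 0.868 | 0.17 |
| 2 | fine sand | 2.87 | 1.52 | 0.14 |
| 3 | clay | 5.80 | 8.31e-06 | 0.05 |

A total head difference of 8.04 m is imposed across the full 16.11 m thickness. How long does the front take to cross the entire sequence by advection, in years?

With flow normal to the layers, continuity requires the same specific discharge q through every layer.
Σ(b_i/K_i) = 7.44/0.868 + 2.87/1.52 + 5.80/8.31e-06 = 6.980e+05 d.
q = Δh / Σ(b_i/K_i) = 8.04 / 6.980e+05 = 1.152e-05 m/day.
In each layer the seepage velocity is v_i = q/n_i, so the layer transit time is t_i = b_i·n_i / q:
  layer 1 (fractured sandstone): t_1 = 7.44 × 0.17 / 1.152e-05 = 1.098e+05 d
  layer 2 (fine sand): t_2 = 2.87 × 0.14 / 1.152e-05 = 34881 d
  layer 3 (clay): t_3 = 5.80 × 0.05 / 1.152e-05 = 25175 d
Total t = Σ t_i = 1.699e+05 days = 465.0 years.

465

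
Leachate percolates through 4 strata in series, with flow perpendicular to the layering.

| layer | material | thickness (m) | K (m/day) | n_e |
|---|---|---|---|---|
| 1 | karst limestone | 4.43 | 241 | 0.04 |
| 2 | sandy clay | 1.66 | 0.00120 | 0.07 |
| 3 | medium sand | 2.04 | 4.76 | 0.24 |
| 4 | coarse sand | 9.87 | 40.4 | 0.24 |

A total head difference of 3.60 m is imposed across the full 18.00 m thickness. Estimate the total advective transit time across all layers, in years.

3.32

With flow normal to the layers, continuity requires the same specific discharge q through every layer.
Σ(b_i/K_i) = 4.43/241 + 1.66/0.00120 + 2.04/4.76 + 9.87/40.4 = 1384 d.
q = Δh / Σ(b_i/K_i) = 3.60 / 1384 = 0.002601 m/day.
In each layer the seepage velocity is v_i = q/n_i, so the layer transit time is t_i = b_i·n_i / q:
  layer 1 (karst limestone): t_1 = 4.43 × 0.04 / 0.002601 = 68.12 d
  layer 2 (sandy clay): t_2 = 1.66 × 0.07 / 0.002601 = 44.67 d
  layer 3 (medium sand): t_3 = 2.04 × 0.24 / 0.002601 = 188.2 d
  layer 4 (coarse sand): t_4 = 9.87 × 0.24 / 0.002601 = 910.7 d
Total t = Σ t_i = 1212 days = 3.317 years.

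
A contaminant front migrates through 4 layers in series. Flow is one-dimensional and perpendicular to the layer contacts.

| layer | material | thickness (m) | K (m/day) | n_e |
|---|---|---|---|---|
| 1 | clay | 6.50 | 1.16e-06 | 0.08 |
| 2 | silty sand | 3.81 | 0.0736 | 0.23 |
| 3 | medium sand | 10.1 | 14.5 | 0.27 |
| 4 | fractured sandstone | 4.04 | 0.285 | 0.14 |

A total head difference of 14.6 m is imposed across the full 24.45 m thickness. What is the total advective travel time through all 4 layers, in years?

4930

With flow normal to the layers, continuity requires the same specific discharge q through every layer.
Σ(b_i/K_i) = 6.50/1.16e-06 + 3.81/0.0736 + 10.1/14.5 + 4.04/0.285 = 5.604e+06 d.
q = Δh / Σ(b_i/K_i) = 14.6 / 5.604e+06 = 2.606e-06 m/day.
In each layer the seepage velocity is v_i = q/n_i, so the layer transit time is t_i = b_i·n_i / q:
  layer 1 (clay): t_1 = 6.50 × 0.08 / 2.606e-06 = 1.996e+05 d
  layer 2 (silty sand): t_2 = 3.81 × 0.23 / 2.606e-06 = 3.363e+05 d
  layer 3 (medium sand): t_3 = 10.1 × 0.27 / 2.606e-06 = 1.047e+06 d
  layer 4 (fractured sandstone): t_4 = 4.04 × 0.14 / 2.606e-06 = 2.171e+05 d
Total t = Σ t_i = 1.800e+06 days = 4927 years.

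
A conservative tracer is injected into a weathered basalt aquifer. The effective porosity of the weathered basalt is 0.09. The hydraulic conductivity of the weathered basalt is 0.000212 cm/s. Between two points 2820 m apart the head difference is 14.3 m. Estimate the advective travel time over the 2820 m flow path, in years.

Convert K: 0.000212 cm/s × 864 = 0.1832 m/day.
Hydraulic gradient i = Δh / L = 14.3 / 2820 = 0.005071.
Darcy flux q = K · i = 0.1832 × 0.005071 = 0.0009288 m/day.
Seepage velocity v = q / n_e = 0.0009288 / 0.09 = 0.01032 m/day.
Travel time t = L / v = 2820 / 0.01032 = 2.732e+05 days = 748.1 years.

748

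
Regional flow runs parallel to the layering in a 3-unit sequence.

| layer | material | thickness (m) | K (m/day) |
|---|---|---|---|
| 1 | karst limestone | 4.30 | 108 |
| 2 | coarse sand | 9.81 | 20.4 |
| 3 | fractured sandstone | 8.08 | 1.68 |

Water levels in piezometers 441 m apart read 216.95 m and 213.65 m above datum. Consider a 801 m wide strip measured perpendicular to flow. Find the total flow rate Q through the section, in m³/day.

Flow is parallel to layering, so each bed carries its own Darcy discharge and the transmissivities add.
Σ(K_i·b_i) = 108×4.30 + 20.4×9.81 + 1.68×8.08 = 678.1 m²/day.
Hydraulic gradient i = (216.95 − 213.65) / 441 = 3.3 / 441 = 0.007483.
Q = Σ(K_i·b_i) · W · i = 678.1 × 801 × 0.007483 = 4064 m³/day.

4060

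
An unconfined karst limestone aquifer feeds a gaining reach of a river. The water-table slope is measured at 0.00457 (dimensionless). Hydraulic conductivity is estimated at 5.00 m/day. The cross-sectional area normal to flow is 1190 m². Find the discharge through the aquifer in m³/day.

Hydraulic gradient i = 0.00457.
Darcy's law: Q = K · A · i = 5.000 × 1190 × 0.004570 = 27.19 m³/day.

27.2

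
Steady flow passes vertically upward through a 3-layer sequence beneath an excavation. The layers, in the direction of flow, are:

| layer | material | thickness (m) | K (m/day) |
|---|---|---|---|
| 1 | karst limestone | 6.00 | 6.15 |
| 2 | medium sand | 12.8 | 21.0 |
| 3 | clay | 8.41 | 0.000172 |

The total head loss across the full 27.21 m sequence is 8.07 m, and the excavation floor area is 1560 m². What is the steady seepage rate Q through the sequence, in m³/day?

0.257

Flow is perpendicular to layering, so the layers act in series and the equivalent K is the thickness-weighted harmonic mean.
Total thickness L = 6.00 + 12.8 + 8.41 = 27.21 m.
Σ(b_i/K_i) = 6.00/6.15 + 12.8/21.0 + 8.41/0.000172 = 48897 d.
K_eq = L / Σ(b_i/K_i) = 27.21 / 48897 = 0.0005565 m/day.
Q = K_eq · A · (Δh/L) = 0.0005565 × 1560 × (8.07/27.21) = 0.2575 m³/day.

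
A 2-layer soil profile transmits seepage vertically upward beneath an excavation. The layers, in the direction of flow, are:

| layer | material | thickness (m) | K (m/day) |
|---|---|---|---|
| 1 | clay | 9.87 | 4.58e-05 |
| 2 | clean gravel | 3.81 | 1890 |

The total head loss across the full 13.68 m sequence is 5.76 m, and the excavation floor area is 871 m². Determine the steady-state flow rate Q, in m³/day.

Flow is perpendicular to layering, so the layers act in series and the equivalent K is the thickness-weighted harmonic mean.
Total thickness L = 9.87 + 3.81 = 13.68 m.
Σ(b_i/K_i) = 9.87/4.58e-05 + 3.81/1890 = 2.155e+05 d.
K_eq = L / Σ(b_i/K_i) = 13.68 / 2.155e+05 = 6.348e-05 m/day.
Q = K_eq · A · (Δh/L) = 6.348e-05 × 871 × (5.76/13.68) = 0.02328 m³/day.

0.0233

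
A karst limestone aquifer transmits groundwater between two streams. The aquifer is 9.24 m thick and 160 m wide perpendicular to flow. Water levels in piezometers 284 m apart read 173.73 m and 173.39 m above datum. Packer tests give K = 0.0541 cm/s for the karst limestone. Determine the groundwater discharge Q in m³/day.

82.7

Convert K: 0.0541 cm/s × 864 = 46.74 m/day.
Cross-sectional area A = 160 × 9.24 = 1478 m².
Hydraulic gradient i = (173.73 − 173.39) / 284 = 0.34 / 284 = 0.001197.
Darcy's law: Q = K · A · i = 46.74 × 1478 × 0.001197 = 82.73 m³/day.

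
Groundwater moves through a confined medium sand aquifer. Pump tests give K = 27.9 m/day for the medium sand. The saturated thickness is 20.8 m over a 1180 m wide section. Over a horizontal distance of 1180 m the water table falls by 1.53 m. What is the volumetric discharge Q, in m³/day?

Cross-sectional area A = 1180 × 20.8 = 24544 m².
Hydraulic gradient i = Δh / L = 1.53 / 1180 = 0.001297.
Darcy's law: Q = K · A · i = 27.90 × 24544 × 0.001297 = 887.9 m³/day.

888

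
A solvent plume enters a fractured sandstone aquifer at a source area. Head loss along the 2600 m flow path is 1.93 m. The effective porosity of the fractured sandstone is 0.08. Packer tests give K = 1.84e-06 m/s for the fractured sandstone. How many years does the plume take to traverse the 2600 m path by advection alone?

4830

Convert K: 1.84e-06 m/s × 86400 = 0.1590 m/day.
Hydraulic gradient i = Δh / L = 1.93 / 2600 = 0.0007423.
Darcy flux q = K · i = 0.1590 × 0.0007423 = 0.0001180 m/day.
Seepage velocity v = q / n_e = 0.0001180 / 0.08 = 0.001475 m/day.
Travel time t = L / v = 2600 / 0.001475 = 1.763e+06 days = 4826 years.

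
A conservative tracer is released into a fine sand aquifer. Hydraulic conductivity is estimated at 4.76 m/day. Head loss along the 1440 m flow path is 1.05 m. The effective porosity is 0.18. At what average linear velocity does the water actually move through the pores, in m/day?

0.0193

Hydraulic gradient i = Δh / L = 1.05 / 1440 = 0.0007292.
Darcy flux q = K · i = 4.760 × 0.0007292 = 0.003471 m/day.
Seepage velocity v = q / n_e = 0.003471 / 0.18 = 0.01928 m/day.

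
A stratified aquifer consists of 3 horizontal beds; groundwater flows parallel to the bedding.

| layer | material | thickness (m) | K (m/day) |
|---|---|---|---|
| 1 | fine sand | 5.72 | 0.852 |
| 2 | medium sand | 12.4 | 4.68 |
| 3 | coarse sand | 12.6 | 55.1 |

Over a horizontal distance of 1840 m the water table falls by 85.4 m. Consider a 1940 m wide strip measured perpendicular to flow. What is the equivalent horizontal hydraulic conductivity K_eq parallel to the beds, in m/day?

24.6

Flow is parallel to layering, so each bed carries its own Darcy discharge and the transmissivities add.
Σ(K_i·b_i) = 0.852×5.72 + 4.68×12.4 + 55.1×12.6 = 757.2 m²/day.
Total thickness b = 30.72 m, so K_eq = Σ(K_i·b_i)/b = 24.65 m/day.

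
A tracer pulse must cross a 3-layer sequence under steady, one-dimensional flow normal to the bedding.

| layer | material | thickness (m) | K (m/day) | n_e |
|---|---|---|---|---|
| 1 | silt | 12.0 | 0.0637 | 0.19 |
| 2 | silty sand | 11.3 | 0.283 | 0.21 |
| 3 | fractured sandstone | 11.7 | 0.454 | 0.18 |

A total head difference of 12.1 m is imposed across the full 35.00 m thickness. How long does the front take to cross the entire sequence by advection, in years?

With flow normal to the layers, continuity requires the same specific discharge q through every layer.
Σ(b_i/K_i) = 12.0/0.0637 + 11.3/0.283 + 11.7/0.454 = 254.1 d.
q = Δh / Σ(b_i/K_i) = 12.1 / 254.1 = 0.04762 m/day.
In each layer the seepage velocity is v_i = q/n_i, so the layer transit time is t_i = b_i·n_i / q:
  layer 1 (silt): t_1 = 12.0 × 0.19 / 0.04762 = 47.88 d
  layer 2 (silty sand): t_2 = 11.3 × 0.21 / 0.04762 = 49.83 d
  layer 3 (fractured sandstone): t_3 = 11.7 × 0.18 / 0.04762 = 44.22 d
Total t = Σ t_i = 141.9 days = 0.3886 years.

0.389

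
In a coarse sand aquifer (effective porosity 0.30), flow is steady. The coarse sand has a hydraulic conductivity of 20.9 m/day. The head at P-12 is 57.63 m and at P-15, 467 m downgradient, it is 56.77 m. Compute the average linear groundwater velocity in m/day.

0.128

Hydraulic gradient i = (57.63 − 56.77) / 467 = 0.86 / 467 = 0.001842.
Darcy flux q = K · i = 20.90 × 0.001842 = 0.03849 m/day.
Seepage velocity v = q / n_e = 0.03849 / 0.30 = 0.1283 m/day.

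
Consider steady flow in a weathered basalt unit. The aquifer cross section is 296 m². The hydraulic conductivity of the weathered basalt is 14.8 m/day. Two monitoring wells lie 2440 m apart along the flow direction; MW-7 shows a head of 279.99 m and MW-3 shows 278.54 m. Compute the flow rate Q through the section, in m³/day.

Hydraulic gradient i = (279.99 − 278.54) / 2440 = 1.45 / 2440 = 0.0005943.
Darcy's law: Q = K · A · i = 14.80 × 296.0 × 0.0005943 = 2.603 m³/day.

2.60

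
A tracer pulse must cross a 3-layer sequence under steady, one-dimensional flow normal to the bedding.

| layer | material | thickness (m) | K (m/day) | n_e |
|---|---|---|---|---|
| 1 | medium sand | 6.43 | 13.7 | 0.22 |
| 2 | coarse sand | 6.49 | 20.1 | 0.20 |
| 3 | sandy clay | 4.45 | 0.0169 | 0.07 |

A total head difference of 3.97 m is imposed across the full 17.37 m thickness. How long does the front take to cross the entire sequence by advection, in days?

With flow normal to the layers, continuity requires the same specific discharge q through every layer.
Σ(b_i/K_i) = 6.43/13.7 + 6.49/20.1 + 4.45/0.0169 = 264.1 d.
q = Δh / Σ(b_i/K_i) = 3.97 / 264.1 = 0.01503 m/day.
In each layer the seepage velocity is v_i = q/n_i, so the layer transit time is t_i = b_i·n_i / q:
  layer 1 (medium sand): t_1 = 6.43 × 0.22 / 0.01503 = 94.11 d
  layer 2 (coarse sand): t_2 = 6.49 × 0.20 / 0.01503 = 86.35 d
  layer 3 (sandy clay): t_3 = 4.45 × 0.07 / 0.01503 = 20.72 d
Total t = Σ t_i = 201.2 days.

201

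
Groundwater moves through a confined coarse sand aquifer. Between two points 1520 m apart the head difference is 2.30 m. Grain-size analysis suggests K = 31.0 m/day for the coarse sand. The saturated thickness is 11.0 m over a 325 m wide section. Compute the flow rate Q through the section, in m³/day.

168

Cross-sectional area A = 325 × 11.0 = 3575 m².
Hydraulic gradient i = Δh / L = 2.30 / 1520 = 0.001513.
Darcy's law: Q = K · A · i = 31.00 × 3575 × 0.001513 = 167.7 m³/day.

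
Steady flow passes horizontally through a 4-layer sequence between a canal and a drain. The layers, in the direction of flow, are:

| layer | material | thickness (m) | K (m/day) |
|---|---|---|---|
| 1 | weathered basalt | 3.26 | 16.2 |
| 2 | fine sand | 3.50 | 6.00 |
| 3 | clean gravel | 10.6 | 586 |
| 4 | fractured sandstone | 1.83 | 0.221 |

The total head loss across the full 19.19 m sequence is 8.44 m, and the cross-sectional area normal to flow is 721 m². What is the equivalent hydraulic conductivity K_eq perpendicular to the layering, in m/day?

2.11

Flow is perpendicular to layering, so the layers act in series and the equivalent K is the thickness-weighted harmonic mean.
Total thickness L = 3.26 + 3.50 + 10.6 + 1.83 = 19.19 m.
Σ(b_i/K_i) = 3.26/16.2 + 3.50/6.00 + 10.6/586 + 1.83/0.221 = 9.083 d.
K_eq = L / Σ(b_i/K_i) = 19.19 / 9.083 = 2.113 m/day.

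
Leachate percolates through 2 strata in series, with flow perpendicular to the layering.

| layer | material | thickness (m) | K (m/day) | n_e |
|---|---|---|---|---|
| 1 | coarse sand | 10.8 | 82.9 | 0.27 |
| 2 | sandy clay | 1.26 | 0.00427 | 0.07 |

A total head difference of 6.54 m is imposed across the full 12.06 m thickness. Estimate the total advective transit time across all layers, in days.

136

With flow normal to the layers, continuity requires the same specific discharge q through every layer.
Σ(b_i/K_i) = 10.8/82.9 + 1.26/0.00427 = 295.2 d.
q = Δh / Σ(b_i/K_i) = 6.54 / 295.2 = 0.02215 m/day.
In each layer the seepage velocity is v_i = q/n_i, so the layer transit time is t_i = b_i·n_i / q:
  layer 1 (coarse sand): t_1 = 10.8 × 0.27 / 0.02215 = 131.6 d
  layer 2 (sandy clay): t_2 = 1.26 × 0.07 / 0.02215 = 3.981 d
Total t = Σ t_i = 135.6 days.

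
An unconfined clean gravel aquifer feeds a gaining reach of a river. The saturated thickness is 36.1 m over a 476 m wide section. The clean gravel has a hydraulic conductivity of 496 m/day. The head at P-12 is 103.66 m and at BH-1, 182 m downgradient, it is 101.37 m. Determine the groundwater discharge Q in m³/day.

Cross-sectional area A = 476 × 36.1 = 17184 m².
Hydraulic gradient i = (103.66 − 101.37) / 182 = 2.29 / 182 = 0.01258.
Darcy's law: Q = K · A · i = 496.0 × 17184 × 0.01258 = 1.072e+05 m³/day.

107000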